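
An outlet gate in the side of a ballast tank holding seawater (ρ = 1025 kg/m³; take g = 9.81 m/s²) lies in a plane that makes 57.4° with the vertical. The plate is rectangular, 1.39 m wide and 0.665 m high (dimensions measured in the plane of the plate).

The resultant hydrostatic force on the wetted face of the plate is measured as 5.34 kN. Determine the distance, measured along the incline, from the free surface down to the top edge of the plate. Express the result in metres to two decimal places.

y_top ≈ 0.73 m

γ = ρg = 1025 × 9.81 / 1000 = 10.05525 kN/m³.
A = 1.39 × 0.665 = 0.92435 m².
From F = γ·h_c·A, the centroid depth is h_c = 5.34/(10.05525 × 0.92435) = 0.574529 m.
The plate makes 57.4° with the vertical, i.e. θ = 90° − 57.4° = 32.6° to the horizontal. Measuring y along the incline from the free-surface line, vertical depth h = y·sinθ with sinθ = 0.538771.
Along the incline, y_c = h_c/sinθ = 0.574529/0.538771 = 1.06637 m.
The centroid lies 0.665/2 = 0.3325 m below the top edge, so the top edge sits at y_top = 1.06637 − 0.3325 = 0.73387 m along the incline.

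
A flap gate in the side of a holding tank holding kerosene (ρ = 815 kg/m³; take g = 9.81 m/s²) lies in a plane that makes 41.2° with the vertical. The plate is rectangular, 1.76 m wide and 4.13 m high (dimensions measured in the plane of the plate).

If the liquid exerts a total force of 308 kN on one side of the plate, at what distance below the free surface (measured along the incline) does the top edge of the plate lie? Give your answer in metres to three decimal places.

γ = ρg = 815 × 9.81 / 1000 = 7.99515 kN/m³.
A = 1.76 × 4.13 = 7.2688 m².
From F = γ·h_c·A, the centroid depth is h_c = 308/(7.99515 × 7.2688) = 5.29982 m.
The plate makes 41.2° with the vertical, i.e. θ = 90° − 41.2° = 48.8° to the horizontal. Measuring y along the incline from the free-surface line, vertical depth h = y·sinθ with sinθ = 0.752415.
Along the incline, y_c = h_c/sinθ = 5.29982/0.752415 = 7.04375 m.
The centroid lies 4.13/2 = 2.065 m below the top edge, so the top edge sits at y_top = 7.04375 − 2.065 = 4.97875 m along the incline.

y_top ≈ 4.979 m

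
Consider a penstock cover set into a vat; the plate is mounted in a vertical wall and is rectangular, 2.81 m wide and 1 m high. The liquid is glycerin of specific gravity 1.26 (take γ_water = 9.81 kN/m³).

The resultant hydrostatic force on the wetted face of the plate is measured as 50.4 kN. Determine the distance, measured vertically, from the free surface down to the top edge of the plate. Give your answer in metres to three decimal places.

γ = 1.26 × 9.81 = 12.3606 kN/m³.
A = 2.81 × 1 = 2.81 m².
From F = γ·h_c·A, the centroid depth is h_c = 50.4/(12.3606 × 2.81) = 1.45106 m.
The centroid lies 1/2 = 0.5 m below the top edge, so the top edge sits at h_top = 1.45106 − 0.5 = 0.95106 m below the surface.

d_top ≈ 0.951 m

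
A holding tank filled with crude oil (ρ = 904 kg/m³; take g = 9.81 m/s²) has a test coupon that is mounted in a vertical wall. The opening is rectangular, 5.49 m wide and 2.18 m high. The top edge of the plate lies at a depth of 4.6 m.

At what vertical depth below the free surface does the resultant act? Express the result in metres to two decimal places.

h_p = 5.76 m

γ = ρg = 904 × 9.81 / 1000 = 8.86824 kN/m³.
The centroid lies 2.18/2 = 1.09 m below the top edge, so the centroid depth is h_c = 4.6 + 1.09 = 5.69 m.
A = 5.49 × 2.18 = 11.9682 m².
Resultant F = γ·h_c·A = 8.86824 × 5.69 × 11.9682 = 603.919 kN.
I_c = b·h³/12 = 5.49 × 2.18³/12 = 4.73981 m⁴.
Centre of pressure: y_p = y_c + I_c/(y_c·A) = 5.69 + 4.73981/(5.69 × 11.9682) = 5.69 + 0.0696017 = 5.7596 m along the plane.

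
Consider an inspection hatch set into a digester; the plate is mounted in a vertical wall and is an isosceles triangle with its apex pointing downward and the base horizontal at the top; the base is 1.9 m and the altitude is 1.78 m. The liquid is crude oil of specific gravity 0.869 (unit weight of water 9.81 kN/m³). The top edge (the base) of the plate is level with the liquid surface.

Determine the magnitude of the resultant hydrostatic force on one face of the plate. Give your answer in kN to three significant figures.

γ = 0.869 × 9.81 = 8.52489 kN/m³.
With the apex down, the centroid sits h/3 = 1.78/3 = 0.593333 m below the base (the top edge), so the centroid depth is h_c = 0.593333 m.
A = ½ × 1.9 × 1.78 = 1.691 m².
Resultant F = γ·h_c·A = 8.52489 × 0.593333 × 1.691 = 8.55324 kN.

F ≈ 8.55 kN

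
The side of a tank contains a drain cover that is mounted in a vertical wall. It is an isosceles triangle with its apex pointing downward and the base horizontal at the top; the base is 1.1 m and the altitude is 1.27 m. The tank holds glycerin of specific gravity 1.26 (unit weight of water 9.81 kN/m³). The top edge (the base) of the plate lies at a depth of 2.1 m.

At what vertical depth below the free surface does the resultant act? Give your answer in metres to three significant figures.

h_p = 2.56 m

γ = 1.26 × 9.81 = 12.3606 kN/m³.
With the apex down, the centroid sits h/3 = 1.27/3 = 0.423333 m below the base (the top edge), so the centroid depth is h_c = 2.1 + 0.423333 = 2.52333 m.
A = ½ × 1.1 × 1.27 = 0.6985 m².
Resultant F = γ·h_c·A = 12.3606 × 2.52333 × 0.6985 = 21.7861 kN.
I_c = b·h³/36 = 1.1 × 1.27³/36 = 0.0625895 m⁴.
Centre of pressure: y_p = y_c + I_c/(y_c·A) = 2.52333 + 0.0625895/(2.52333 × 0.6985) = 2.52333 + 0.0355108 = 2.55884 m along the plane.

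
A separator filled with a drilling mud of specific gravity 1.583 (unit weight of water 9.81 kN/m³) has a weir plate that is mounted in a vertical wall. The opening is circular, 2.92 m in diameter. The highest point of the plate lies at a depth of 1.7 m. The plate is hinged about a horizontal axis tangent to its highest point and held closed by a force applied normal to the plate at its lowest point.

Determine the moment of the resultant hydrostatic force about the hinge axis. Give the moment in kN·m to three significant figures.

M ≈ 535 kN·m

γ = 1.583 × 9.81 = 15.52923 kN/m³.
The centroid is at the centre, 1.46 m below the top of the plate, so the centroid depth is h_c = 1.7 + 1.46 = 3.16 m.
A = π(1.46)² = 6.69662 m².
Resultant F = γ·h_c·A = 15.52923 × 3.16 × 6.69662 = 328.619 kN.
I_c = πr⁴/4 = π × 1.46⁴/4 = 3.56863 m⁴.
Centre of pressure: y_p = y_c + I_c/(y_c·A) = 3.16 + 3.56863/(3.16 × 6.69662) = 3.16 + 0.168639 = 3.32864 m along the plane.
The resultant acts 1.46 + 0.168639 = 1.62864 m (along the plate) below the hinge at the top edge, so the moment about the hinge is M = F × 1.62864 = 328.619 × 1.62864 = 535.202 kN·m.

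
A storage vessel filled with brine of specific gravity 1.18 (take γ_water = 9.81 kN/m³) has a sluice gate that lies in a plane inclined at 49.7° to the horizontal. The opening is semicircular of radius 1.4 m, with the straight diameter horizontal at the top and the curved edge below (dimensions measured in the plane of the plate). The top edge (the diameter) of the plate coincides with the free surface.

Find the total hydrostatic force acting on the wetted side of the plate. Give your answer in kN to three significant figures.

γ = 1.18 × 9.81 = 11.5758 kN/m³.
Let θ = 49.7° be the plate's angle to the horizontal; measure y along the incline from where the plane meets the free surface. Vertical depth h = y·sinθ with sinθ = 0.762668.
The centroid of a semicircle lies 4r/(3π) = 0.594178 m from the diameter, here below the top edge, so y_c = 0.594178 m and h_c = 0.594178 × 0.762668 = 0.453161 m.
A = πr²/2 = π × 1.4²/2 = 3.07876 m².
Resultant F = γ·h_c·A = 11.5758 × 0.453161 × 3.07876 = 16.1503 kN.

F ≈ 16.2 kN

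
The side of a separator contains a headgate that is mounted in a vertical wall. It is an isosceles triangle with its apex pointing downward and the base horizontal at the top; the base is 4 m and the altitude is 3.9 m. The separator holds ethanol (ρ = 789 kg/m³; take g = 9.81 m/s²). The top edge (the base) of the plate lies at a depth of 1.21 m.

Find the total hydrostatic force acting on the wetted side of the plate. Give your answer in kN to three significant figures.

γ = ρg = 789 × 9.81 / 1000 = 7.74009 kN/m³.
With the apex down, the centroid sits h/3 = 3.9/3 = 1.3 m below the base (the top edge), so the centroid depth is h_c = 1.21 + 1.3 = 2.51 m.
A = ½ × 4 × 3.9 = 7.8 m².
Resultant F = γ·h_c·A = 7.74009 × 2.51 × 7.8 = 151.535 kN.

F ≈ 152 kN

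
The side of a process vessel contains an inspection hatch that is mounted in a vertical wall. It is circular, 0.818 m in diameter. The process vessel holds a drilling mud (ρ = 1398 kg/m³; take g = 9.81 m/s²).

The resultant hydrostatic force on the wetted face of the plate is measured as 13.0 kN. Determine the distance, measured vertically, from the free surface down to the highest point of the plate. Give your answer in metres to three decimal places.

γ = ρg = 1398 × 9.81 / 1000 = 13.71438 kN/m³.
A = π(0.409)² = 0.525529 m².
From F = γ·h_c·A, the centroid depth is h_c = 13.0/(13.71438 × 0.525529) = 1.80373 m.
The centroid is at the centre, 0.409 m below the top of the plate, so the highest point sits at h_top = 1.80373 − 0.409 = 1.39473 m below the surface.

d_top ≈ 1.395 m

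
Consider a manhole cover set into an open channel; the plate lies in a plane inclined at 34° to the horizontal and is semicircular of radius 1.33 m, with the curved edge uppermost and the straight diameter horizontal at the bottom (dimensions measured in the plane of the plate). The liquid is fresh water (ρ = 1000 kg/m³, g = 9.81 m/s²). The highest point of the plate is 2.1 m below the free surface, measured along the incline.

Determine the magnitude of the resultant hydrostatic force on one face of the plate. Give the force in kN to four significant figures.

γ = ρg = 1000 × 9.81 = 9810 N/m³ = 9.81 kN/m³.
Let θ = 34° be the plate's angle to the horizontal; measure y along the incline from where the plane meets the free surface. Vertical depth h = y·sinθ with sinθ = 0.559193.
The centroid lies 4r/(3π) = 0.56447 m above the diameter, so r − 4r/(3π) = 1.33 − 0.56447 = 0.76553 m below the topmost point, so y_c = 2.1 + 0.76553 = 2.86553 m and h_c = 2.86553 × 0.559193 = 1.60238 m.
A = πr²/2 = π × 1.33²/2 = 2.77858 m².
Resultant F = γ·h_c·A = 9.81 × 1.60238 × 2.77858 = 43.6775 kN.

F ≈ 43.68 kN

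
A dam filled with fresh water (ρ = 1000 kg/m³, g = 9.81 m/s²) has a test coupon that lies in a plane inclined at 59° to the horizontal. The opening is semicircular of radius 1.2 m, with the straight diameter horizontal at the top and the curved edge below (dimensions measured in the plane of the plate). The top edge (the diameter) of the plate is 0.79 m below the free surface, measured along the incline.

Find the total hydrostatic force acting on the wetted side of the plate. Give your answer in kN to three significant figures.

γ = ρg = 1000 × 9.81 = 9810 N/m³ = 9.81 kN/m³.
Let θ = 59° be the plate's angle to the horizontal; measure y along the incline from where the plane meets the free surface. Vertical depth h = y·sinθ with sinθ = 0.857167.
The centroid of a semicircle lies 4r/(3π) = 0.509296 m from the diameter, here below the top edge, so y_c = 0.79 + 0.509296 = 1.2993 m and h_c = 1.2993 × 0.857167 = 1.11372 m.
A = πr²/2 = π × 1.2²/2 = 2.26195 m².
Resultant F = γ·h_c·A = 9.81 × 1.11372 × 2.26195 = 24.7131 kN.

F ≈ 24.7 kN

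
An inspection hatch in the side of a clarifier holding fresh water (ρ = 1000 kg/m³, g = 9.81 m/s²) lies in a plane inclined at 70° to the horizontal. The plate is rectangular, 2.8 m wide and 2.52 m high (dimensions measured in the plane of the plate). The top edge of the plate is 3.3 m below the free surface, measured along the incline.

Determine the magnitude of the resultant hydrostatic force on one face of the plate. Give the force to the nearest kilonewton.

γ = ρg = 1000 × 9.81 = 9810 N/m³ = 9.81 kN/m³.
Let θ = 70° be the plate's angle to the horizontal; measure y along the incline from where the plane meets the free surface. Vertical depth h = y·sinθ with sinθ = 0.939693.
The centroid lies 2.52/2 = 1.26 m below the top edge, so y_c = 3.3 + 1.26 = 4.56 m and h_c = 4.56 × 0.939693 = 4.285 m.
A = 2.8 × 2.52 = 7.056 m².
Resultant F = γ·h_c·A = 9.81 × 4.285 × 7.056 = 296.605 kN.

F ≈ 297 kN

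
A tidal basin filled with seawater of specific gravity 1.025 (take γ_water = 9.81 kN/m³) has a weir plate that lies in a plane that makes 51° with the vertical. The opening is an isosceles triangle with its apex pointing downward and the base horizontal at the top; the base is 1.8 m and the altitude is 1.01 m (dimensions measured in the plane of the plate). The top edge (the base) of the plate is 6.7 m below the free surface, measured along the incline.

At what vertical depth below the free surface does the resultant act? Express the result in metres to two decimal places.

γ = 1.025 × 9.81 = 10.05525 kN/m³.
The plate makes 51° with the vertical, i.e. θ = 90° − 51° = 39° to the horizontal. Measuring y along the incline from the free-surface line, vertical depth h = y·sinθ with sinθ = 0.629320.
With the apex down, the centroid sits h/3 = 1.01/3 = 0.336667 m below the base (the top edge), so y_c = 6.7 + 0.336667 = 7.03667 m and h_c = 7.03667 × 0.629320 = 4.42832 m.
A = ½ × 1.8 × 1.01 = 0.909 m².
Resultant F = γ·h_c·A = 10.05525 × 4.42832 × 0.909 = 40.4758 kN.
I_c = b·h³/36 = 1.8 × 1.01³/36 = 0.0515151 m⁴.
Centre of pressure: y_p = y_c + I_c/(y_c·A) = 7.03667 + 0.0515151/(7.03667 × 0.909) = 7.03667 + 0.00805385 = 7.04472 m along the plane.
Vertically, h_p = y_p·sinθ = 7.04472 × 0.629320 = 4.43338 m.

h_p = 4.43 m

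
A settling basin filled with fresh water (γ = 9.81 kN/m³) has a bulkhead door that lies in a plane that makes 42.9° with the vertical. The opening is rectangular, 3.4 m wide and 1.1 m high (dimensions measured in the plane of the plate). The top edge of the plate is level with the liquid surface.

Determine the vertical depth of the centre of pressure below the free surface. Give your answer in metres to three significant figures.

h_p = 0.537 m

γ = 9.81 kN/m³.
The plate makes 42.9° with the vertical, i.e. θ = 90° − 42.9° = 47.1° to the horizontal. Measuring y along the incline from the free-surface line, vertical depth h = y·sinθ with sinθ = 0.732543.
The centroid lies 1.1/2 = 0.55 m below the top edge, so y_c = 0.55 m and h_c = 0.55 × 0.732543 = 0.402899 m.
A = 3.4 × 1.1 = 3.74 m².
Resultant F = γ·h_c·A = 9.81 × 0.402899 × 3.74 = 14.7821 kN.
I_c = b·h³/12 = 3.4 × 1.1³/12 = 0.377117 m⁴.
Centre of pressure: y_p = y_c + I_c/(y_c·A) = 0.55 + 0.377117/(0.55 × 3.74) = 0.55 + 0.183333 = 0.733333 m along the plane.
Vertically, h_p = y_p·sinθ = 0.733333 × 0.732543 = 0.537198 m.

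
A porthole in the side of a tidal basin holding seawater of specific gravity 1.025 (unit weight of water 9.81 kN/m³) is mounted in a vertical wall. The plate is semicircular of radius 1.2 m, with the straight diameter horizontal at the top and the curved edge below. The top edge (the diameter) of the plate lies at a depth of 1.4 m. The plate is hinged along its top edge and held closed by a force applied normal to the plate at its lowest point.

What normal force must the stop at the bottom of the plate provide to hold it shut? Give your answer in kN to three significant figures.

γ = 1.025 × 9.81 = 10.05525 kN/m³.
The centroid of a semicircle lies 4r/(3π) = 0.509296 m from the diameter, here below the top edge, so the centroid depth is h_c = 1.4 + 0.509296 = 1.9093 m.
A = πr²/2 = π × 1.2²/2 = 2.26195 m².
Resultant F = γ·h_c·A = 10.05525 × 1.9093 × 2.26195 = 43.426 kN.
I_c = (π/8 − 8/(9π))·r⁴ = 0.109757 × 1.2⁴ = 0.227592 m⁴.
Centre of pressure: y_p = y_c + I_c/(y_c·A) = 1.9093 + 0.227592/(1.9093 × 2.26195) = 1.9093 + 0.0526987 = 1.962 m along the plane.
The resultant acts 0.509296 + 0.0526987 = 0.561995 m (along the plate) below the hinge at the top edge, so the moment about the hinge is M = F × 0.561995 = 43.426 × 0.561995 = 24.4052 kN·m.
A normal force at the bottom, 1.2 m from the hinge, must supply this moment: P = 24.4052/1.2 = 20.3377 kN.

P ≈ 20.3 kN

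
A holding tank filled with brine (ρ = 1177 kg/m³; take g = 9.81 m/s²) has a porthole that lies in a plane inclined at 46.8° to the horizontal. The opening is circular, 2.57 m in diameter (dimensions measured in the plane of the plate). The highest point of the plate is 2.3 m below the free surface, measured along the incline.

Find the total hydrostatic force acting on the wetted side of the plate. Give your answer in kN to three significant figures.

γ = ρg = 1177 × 9.81 / 1000 = 11.54637 kN/m³.
Let θ = 46.8° be the plate's angle to the horizontal; measure y along the incline from where the plane meets the free surface. Vertical depth h = y·sinθ with sinθ = 0.728969.
The centroid is at the centre, 1.285 m below the top of the plate, so y_c = 2.3 + 1.285 = 3.585 m and h_c = 3.585 × 0.728969 = 2.61335 m.
A = π(1.285)² = 5.18748 m².
Resultant F = γ·h_c·A = 11.54637 × 2.61335 × 5.18748 = 156.531 kN.

F ≈ 157 kN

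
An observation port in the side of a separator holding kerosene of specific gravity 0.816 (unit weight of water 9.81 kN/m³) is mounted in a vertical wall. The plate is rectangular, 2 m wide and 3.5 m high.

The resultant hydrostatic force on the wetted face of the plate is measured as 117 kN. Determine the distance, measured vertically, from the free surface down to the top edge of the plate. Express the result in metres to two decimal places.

γ = 0.816 × 9.81 = 8.00496 kN/m³.
A = 2 × 3.5 = 7 m².
From F = γ·h_c·A, the centroid depth is h_c = 117/(8.00496 × 7) = 2.08799 m.
The centroid lies 3.5/2 = 1.75 m below the top edge, so the top edge sits at h_top = 2.08799 − 1.75 = 0.33799 m below the surface.

d_top ≈ 0.34 m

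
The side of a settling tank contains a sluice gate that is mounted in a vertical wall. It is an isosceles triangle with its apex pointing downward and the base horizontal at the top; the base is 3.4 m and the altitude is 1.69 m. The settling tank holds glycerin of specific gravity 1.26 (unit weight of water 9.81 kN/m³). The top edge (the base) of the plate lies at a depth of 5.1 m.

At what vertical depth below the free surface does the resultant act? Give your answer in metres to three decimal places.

h_p = 5.691 m

γ = 1.26 × 9.81 = 12.3606 kN/m³.
With the apex down, the centroid sits h/3 = 1.69/3 = 0.563333 m below the base (the top edge), so the centroid depth is h_c = 5.1 + 0.563333 = 5.66333 m.
A = ½ × 3.4 × 1.69 = 2.873 m².
Resultant F = γ·h_c·A = 12.3606 × 5.66333 × 2.873 = 201.116 kN.
I_c = b·h³/36 = 3.4 × 1.69³/36 = 0.455865 m⁴.
Centre of pressure: y_p = y_c + I_c/(y_c·A) = 5.66333 + 0.455865/(5.66333 × 2.873) = 5.66333 + 0.0280175 = 5.69135 m along the plane.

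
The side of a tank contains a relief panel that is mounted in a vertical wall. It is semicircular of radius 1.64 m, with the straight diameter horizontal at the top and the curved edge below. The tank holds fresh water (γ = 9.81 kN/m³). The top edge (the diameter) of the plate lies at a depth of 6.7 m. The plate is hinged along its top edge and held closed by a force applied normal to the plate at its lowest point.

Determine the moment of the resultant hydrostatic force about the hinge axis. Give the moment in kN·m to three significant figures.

M ≈ 221 kN·m

γ = 9.81 kN/m³.
The centroid of a semicircle lies 4r/(3π) = 0.696038 m from the diameter, here below the top edge, so the centroid depth is h_c = 6.7 + 0.696038 = 7.39604 m.
A = πr²/2 = π × 1.64²/2 = 4.22481 m².
Resultant F = γ·h_c·A = 9.81 × 7.39604 × 4.22481 = 306.532 kN.
I_c = (π/8 − 8/(9π))·r⁴ = 0.109757 × 1.64⁴ = 0.793976 m⁴.
Centre of pressure: y_p = y_c + I_c/(y_c·A) = 7.39604 + 0.793976/(7.39604 × 4.22481) = 7.39604 + 0.0254098 = 7.42145 m along the plane.
The resultant acts 0.696038 + 0.0254098 = 0.721448 m (along the plate) below the hinge at the top edge, so the moment about the hinge is M = F × 0.721448 = 306.532 × 0.721448 = 221.147 kN·m.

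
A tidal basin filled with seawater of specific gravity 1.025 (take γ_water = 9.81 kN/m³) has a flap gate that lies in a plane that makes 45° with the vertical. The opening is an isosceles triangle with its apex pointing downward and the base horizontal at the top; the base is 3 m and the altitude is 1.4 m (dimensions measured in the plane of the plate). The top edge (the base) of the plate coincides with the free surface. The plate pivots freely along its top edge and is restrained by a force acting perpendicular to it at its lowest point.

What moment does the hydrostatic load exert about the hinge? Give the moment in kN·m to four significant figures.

M ≈ 4.878 kN·m

γ = 1.025 × 9.81 = 10.05525 kN/m³.
The plate makes 45° with the vertical, i.e. θ = 90° − 45° = 45° to the horizontal. Measuring y along the incline from the free-surface line, vertical depth h = y·sinθ with sinθ = 0.707107.
With the apex down, the centroid sits h/3 = 1.4/3 = 0.466667 m below the base (the top edge), so y_c = 0.466667 m and h_c = 0.466667 × 0.707107 = 0.329984 m.
A = ½ × 3 × 1.4 = 2.1 m².
Resultant F = γ·h_c·A = 10.05525 × 0.329984 × 2.1 = 6.96795 kN.
I_c = b·h³/36 = 3 × 1.4³/36 = 0.228667 m⁴.
Centre of pressure: y_p = y_c + I_c/(y_c·A) = 0.466667 + 0.228667/(0.466667 × 2.1) = 0.466667 + 0.233334 = 0.700001 m along the plane.
The resultant acts 0.466667 + 0.233334 = 0.700001 m (along the plate) below the hinge at the top edge, so the moment about the hinge is M = F × 0.700001 = 6.96795 × 0.700001 = 4.87757 kN·m.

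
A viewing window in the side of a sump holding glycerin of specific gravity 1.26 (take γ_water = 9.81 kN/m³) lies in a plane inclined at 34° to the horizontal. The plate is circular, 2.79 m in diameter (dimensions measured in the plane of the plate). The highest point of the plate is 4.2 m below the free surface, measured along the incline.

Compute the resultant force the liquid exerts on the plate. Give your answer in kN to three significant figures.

γ = 1.26 × 9.81 = 12.3606 kN/m³.
Let θ = 34° be the plate's angle to the horizontal; measure y along the incline from where the plane meets the free surface. Vertical depth h = y·sinθ with sinθ = 0.559193.
The centroid is at the centre, 1.395 m below the top of the plate, so y_c = 4.2 + 1.395 = 5.595 m and h_c = 5.595 × 0.559193 = 3.12868 m.
A = π(1.395)² = 6.11362 m².
Resultant F = γ·h_c·A = 12.3606 × 3.12868 × 6.11362 = 236.428 kN.

F ≈ 236 kN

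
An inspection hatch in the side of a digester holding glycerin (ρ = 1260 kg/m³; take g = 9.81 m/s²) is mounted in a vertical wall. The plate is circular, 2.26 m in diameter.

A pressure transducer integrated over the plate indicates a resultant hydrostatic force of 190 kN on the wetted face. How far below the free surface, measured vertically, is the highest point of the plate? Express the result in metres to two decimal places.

d_top ≈ 2.70 m

γ = ρg = 1260 × 9.81 / 1000 = 12.3606 kN/m³.
A = π(1.13)² = 4.0115 m².
From F = γ·h_c·A, the centroid depth is h_c = 190/(12.3606 × 4.0115) = 3.83184 m.
The centroid is at the centre, 1.13 m below the top of the plate, so the highest point sits at h_top = 3.83184 − 1.13 = 2.70184 m below the surface.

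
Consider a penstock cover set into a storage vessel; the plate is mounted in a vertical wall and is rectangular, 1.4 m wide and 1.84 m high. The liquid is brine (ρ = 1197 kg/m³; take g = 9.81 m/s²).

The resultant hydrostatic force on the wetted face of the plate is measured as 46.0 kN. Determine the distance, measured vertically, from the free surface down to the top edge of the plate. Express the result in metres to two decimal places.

γ = ρg = 1197 × 9.81 / 1000 = 11.74257 kN/m³.
A = 1.4 × 1.84 = 2.576 m².
From F = γ·h_c·A, the centroid depth is h_c = 46.0/(11.74257 × 2.576) = 1.52072 m.
The centroid lies 1.84/2 = 0.92 m below the top edge, so the top edge sits at h_top = 1.52072 − 0.92 = 0.60072 m below the surface.

d_top ≈ 0.60 m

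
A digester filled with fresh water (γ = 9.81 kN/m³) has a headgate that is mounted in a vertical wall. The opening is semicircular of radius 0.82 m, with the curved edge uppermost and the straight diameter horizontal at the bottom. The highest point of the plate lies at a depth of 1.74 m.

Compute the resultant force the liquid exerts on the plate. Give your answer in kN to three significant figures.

F ≈ 22.9 kN

γ = 9.81 kN/m³.
The centroid lies 4r/(3π) = 0.348019 m above the diameter, so r − 4r/(3π) = 0.82 − 0.348019 = 0.471981 m below the topmost point, so the centroid depth is h_c = 1.74 + 0.471981 = 2.21198 m.
A = πr²/2 = π × 0.82²/2 = 1.0562 m².
Resultant F = γ·h_c·A = 9.81 × 2.21198 × 1.0562 = 22.919 kN.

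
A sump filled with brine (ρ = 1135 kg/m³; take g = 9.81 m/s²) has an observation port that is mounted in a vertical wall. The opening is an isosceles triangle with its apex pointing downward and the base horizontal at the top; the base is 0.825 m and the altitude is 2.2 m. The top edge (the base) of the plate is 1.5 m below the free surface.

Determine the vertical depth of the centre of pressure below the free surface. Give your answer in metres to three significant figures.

γ = ρg = 1135 × 9.81 / 1000 = 11.13435 kN/m³.
With the apex down, the centroid sits h/3 = 2.2/3 = 0.733333 m below the base (the top edge), so the centroid depth is h_c = 1.5 + 0.733333 = 2.23333 m.
A = ½ × 0.825 × 2.2 = 0.9075 m².
Resultant F = γ·h_c·A = 11.13435 × 2.23333 × 0.9075 = 22.5665 kN.
I_c = b·h³/36 = 0.825 × 2.2³/36 = 0.244017 m⁴.
Centre of pressure: y_p = y_c + I_c/(y_c·A) = 2.23333 + 0.244017/(2.23333 × 0.9075) = 2.23333 + 0.120398 = 2.35373 m along the plane.

h_p = 2.35 m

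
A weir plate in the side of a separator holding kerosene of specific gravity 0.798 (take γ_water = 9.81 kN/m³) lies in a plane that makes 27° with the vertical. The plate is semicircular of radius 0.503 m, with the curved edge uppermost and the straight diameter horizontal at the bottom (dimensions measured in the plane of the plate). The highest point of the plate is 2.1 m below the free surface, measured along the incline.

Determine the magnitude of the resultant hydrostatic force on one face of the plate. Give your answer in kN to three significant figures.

F ≈ 6.62 kN

γ = 0.798 × 9.81 = 7.82838 kN/m³.
The plate makes 27° with the vertical, i.e. θ = 90° − 27° = 63° to the horizontal. Measuring y along the incline from the free-surface line, vertical depth h = y·sinθ with sinθ = 0.891007.
The centroid lies 4r/(3π) = 0.21348 m above the diameter, so r − 4r/(3π) = 0.503 − 0.21348 = 0.28952 m below the topmost point, so y_c = 2.1 + 0.28952 = 2.38952 m and h_c = 2.38952 × 0.891007 = 2.12908 m.
A = πr²/2 = π × 0.503²/2 = 0.397426 m².
Resultant F = γ·h_c·A = 7.82838 × 2.12908 × 0.397426 = 6.624 kN.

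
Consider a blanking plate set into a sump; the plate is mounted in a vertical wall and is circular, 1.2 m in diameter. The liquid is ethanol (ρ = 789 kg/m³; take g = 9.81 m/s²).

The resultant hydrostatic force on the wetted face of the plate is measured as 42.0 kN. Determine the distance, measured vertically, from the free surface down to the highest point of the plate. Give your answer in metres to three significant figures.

γ = ρg = 789 × 9.81 / 1000 = 7.74009 kN/m³.
A = π(0.6)² = 1.13097 m².
From F = γ·h_c·A, the centroid depth is h_c = 42.0/(7.74009 × 1.13097) = 4.79791 m.
The centroid is at the centre, 0.6 m below the top of the plate, so the highest point sits at h_top = 4.79791 − 0.6 = 4.19791 m below the surface.

d_top ≈ 4.20 m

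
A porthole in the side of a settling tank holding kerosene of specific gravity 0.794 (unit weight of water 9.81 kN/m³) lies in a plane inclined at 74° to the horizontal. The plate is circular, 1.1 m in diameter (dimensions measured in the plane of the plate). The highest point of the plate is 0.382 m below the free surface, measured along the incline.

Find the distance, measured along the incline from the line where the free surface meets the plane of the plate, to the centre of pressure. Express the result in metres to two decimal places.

y_p = 1.01 m

γ = 0.794 × 9.81 = 7.78914 kN/m³.
Let θ = 74° be the plate's angle to the horizontal; measure y along the incline from where the plane meets the free surface. Vertical depth h = y·sinθ with sinθ = 0.961262.
The centroid is at the centre, 0.55 m below the top of the plate, so y_c = 0.382 + 0.55 = 0.932 m and h_c = 0.932 × 0.961262 = 0.895896 m.
A = π(0.55)² = 0.950332 m².
Resultant F = γ·h_c·A = 7.78914 × 0.895896 × 0.950332 = 6.63166 kN.
I_c = πr⁴/4 = π × 0.55⁴/4 = 0.0718688 m⁴.
Centre of pressure: y_p = y_c + I_c/(y_c·A) = 0.932 + 0.0718688/(0.932 × 0.950332) = 0.932 + 0.0811426 = 1.01314 m along the plane.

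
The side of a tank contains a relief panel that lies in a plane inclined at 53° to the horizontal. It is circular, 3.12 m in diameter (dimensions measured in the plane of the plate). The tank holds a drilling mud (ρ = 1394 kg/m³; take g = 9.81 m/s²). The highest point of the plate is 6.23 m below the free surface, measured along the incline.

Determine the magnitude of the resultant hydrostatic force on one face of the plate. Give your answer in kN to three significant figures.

γ = ρg = 1394 × 9.81 / 1000 = 13.67514 kN/m³.
Let θ = 53° be the plate's angle to the horizontal; measure y along the incline from where the plane meets the free surface. Vertical depth h = y·sinθ with sinθ = 0.798636.
The centroid is at the centre, 1.56 m below the top of the plate, so y_c = 6.23 + 1.56 = 7.79 m and h_c = 7.79 × 0.798636 = 6.22137 m.
A = π(1.56)² = 7.64538 m².
Resultant F = γ·h_c·A = 13.67514 × 6.22137 × 7.64538 = 650.454 kN.

F ≈ 650 kN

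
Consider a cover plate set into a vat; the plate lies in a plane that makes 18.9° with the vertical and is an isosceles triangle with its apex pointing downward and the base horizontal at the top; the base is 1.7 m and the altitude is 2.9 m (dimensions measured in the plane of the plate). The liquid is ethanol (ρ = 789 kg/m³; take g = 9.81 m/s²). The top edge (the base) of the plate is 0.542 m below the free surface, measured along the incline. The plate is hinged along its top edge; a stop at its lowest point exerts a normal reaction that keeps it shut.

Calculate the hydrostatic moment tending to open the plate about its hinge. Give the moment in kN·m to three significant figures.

γ = ρg = 789 × 9.81 / 1000 = 7.74009 kN/m³.
The plate makes 18.9° with the vertical, i.e. θ = 90° − 18.9° = 71.1° to the horizontal. Measuring y along the incline from the free-surface line, vertical depth h = y·sinθ with sinθ = 0.946085.
With the apex down, the centroid sits h/3 = 2.9/3 = 0.966667 m below the base (the top edge), so y_c = 0.542 + 0.966667 = 1.50867 m and h_c = 1.50867 × 0.946085 = 1.42733 m.
A = ½ × 1.7 × 2.9 = 2.465 m².
Resultant F = γ·h_c·A = 7.74009 × 1.42733 × 2.465 = 27.2325 kN.
I_c = b·h³/36 = 1.7 × 2.9³/36 = 1.1517 m⁴.
Centre of pressure: y_p = y_c + I_c/(y_c·A) = 1.50867 + 1.1517/(1.50867 × 2.465) = 1.50867 + 0.309691 = 1.81836 m along the plane.
The resultant acts 0.966667 + 0.309691 = 1.27636 m (along the plate) below the hinge at the top edge, so the moment about the hinge is M = F × 1.27636 = 27.2325 × 1.27636 = 34.7585 kN·m.

M ≈ 34.8 kN·m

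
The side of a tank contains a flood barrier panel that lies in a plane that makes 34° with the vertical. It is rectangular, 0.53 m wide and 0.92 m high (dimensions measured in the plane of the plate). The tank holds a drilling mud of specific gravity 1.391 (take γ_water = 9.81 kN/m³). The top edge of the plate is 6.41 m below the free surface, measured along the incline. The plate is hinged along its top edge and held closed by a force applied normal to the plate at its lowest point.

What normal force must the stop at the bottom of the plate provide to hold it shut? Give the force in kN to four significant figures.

P ≈ 19.37 kN

γ = 1.391 × 9.81 = 13.64571 kN/m³.
The plate makes 34° with the vertical, i.e. θ = 90° − 34° = 56° to the horizontal. Measuring y along the incline from the free-surface line, vertical depth h = y·sinθ with sinθ = 0.829038.
The centroid lies 0.92/2 = 0.46 m below the top edge, so y_c = 6.41 + 0.46 = 6.87 m and h_c = 6.87 × 0.829038 = 5.69549 m.
A = 0.53 × 0.92 = 0.4876 m².
Resultant F = γ·h_c·A = 13.64571 × 5.69549 × 0.4876 = 37.8958 kN.
I_c = b·h³/12 = 0.53 × 0.92³/12 = 0.0343921 m⁴.
Centre of pressure: y_p = y_c + I_c/(y_c·A) = 6.87 + 0.0343921/(6.87 × 0.4876) = 6.87 + 0.0102669 = 6.88027 m along the plane.
The resultant acts 0.46 + 0.0102669 = 0.470267 m (along the plate) below the hinge at the top edge, so the moment about the hinge is M = F × 0.470267 = 37.8958 × 0.470267 = 17.8211 kN·m.
A normal force at the bottom, 0.92 m from the hinge, must supply this moment: P = 17.8211/0.92 = 19.3708 kN.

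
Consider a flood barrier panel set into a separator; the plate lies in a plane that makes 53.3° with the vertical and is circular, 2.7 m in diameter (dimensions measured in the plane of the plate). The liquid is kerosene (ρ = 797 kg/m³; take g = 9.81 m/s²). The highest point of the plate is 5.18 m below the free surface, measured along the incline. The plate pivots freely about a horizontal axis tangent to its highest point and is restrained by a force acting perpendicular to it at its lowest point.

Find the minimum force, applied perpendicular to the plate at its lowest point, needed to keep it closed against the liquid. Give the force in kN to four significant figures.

γ = ρg = 797 × 9.81 / 1000 = 7.81857 kN/m³.
The plate makes 53.3° with the vertical, i.e. θ = 90° − 53.3° = 36.7° to the horizontal. Measuring y along the incline from the free-surface line, vertical depth h = y·sinθ with sinθ = 0.597625.
The centroid is at the centre, 1.35 m below the top of the plate, so y_c = 5.18 + 1.35 = 6.53 m and h_c = 6.53 × 0.597625 = 3.90249 m.
A = π(1.35)² = 5.72555 m².
Resultant F = γ·h_c·A = 7.81857 × 3.90249 × 5.72555 = 174.697 kN.
I_c = πr⁴/4 = π × 1.35⁴/4 = 2.6087 m⁴.
Centre of pressure: y_p = y_c + I_c/(y_c·A) = 6.53 + 2.6087/(6.53 × 5.72555) = 6.53 + 0.069774 = 6.59977 m along the plane.
The resultant acts 1.35 + 0.069774 = 1.41977 m (along the plate) below the hinge at the top edge, so the moment about the hinge is M = F × 1.41977 = 174.697 × 1.41977 = 248.03 kN·m.
A normal force at the bottom, 2.7 m from the hinge, must supply this moment: P = 248.03/2.7 = 91.863 kN.

P ≈ 91.86 kN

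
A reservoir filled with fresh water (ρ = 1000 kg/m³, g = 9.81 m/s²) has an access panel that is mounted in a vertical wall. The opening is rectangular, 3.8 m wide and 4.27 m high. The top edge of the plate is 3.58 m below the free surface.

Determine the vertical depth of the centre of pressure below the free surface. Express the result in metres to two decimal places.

γ = ρg = 1000 × 9.81 = 9810 N/m³ = 9.81 kN/m³.
The centroid lies 4.27/2 = 2.135 m below the top edge, so the centroid depth is h_c = 3.58 + 2.135 = 5.715 m.
A = 3.8 × 4.27 = 16.226 m².
Resultant F = γ·h_c·A = 9.81 × 5.715 × 16.226 = 909.697 kN.
I_c = b·h³/12 = 3.8 × 4.27³/12 = 24.6539 m⁴.
Centre of pressure: y_p = y_c + I_c/(y_c·A) = 5.715 + 24.6539/(5.715 × 16.226) = 5.715 + 0.265863 = 5.98086 m along the plane.

h_p = 5.98 m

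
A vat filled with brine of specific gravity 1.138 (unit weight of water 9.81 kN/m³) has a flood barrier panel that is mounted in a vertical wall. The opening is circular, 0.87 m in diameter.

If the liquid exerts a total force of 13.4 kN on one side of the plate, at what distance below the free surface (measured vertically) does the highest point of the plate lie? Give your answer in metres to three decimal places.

γ = 1.138 × 9.81 = 11.16378 kN/m³.
A = π(0.435)² = 0.594468 m².
From F = γ·h_c·A, the centroid depth is h_c = 13.4/(11.16378 × 0.594468) = 2.01913 m.
The centroid is at the centre, 0.435 m below the top of the plate, so the highest point sits at h_top = 2.01913 − 0.435 = 1.58413 m below the surface.

d_top ≈ 1.584 m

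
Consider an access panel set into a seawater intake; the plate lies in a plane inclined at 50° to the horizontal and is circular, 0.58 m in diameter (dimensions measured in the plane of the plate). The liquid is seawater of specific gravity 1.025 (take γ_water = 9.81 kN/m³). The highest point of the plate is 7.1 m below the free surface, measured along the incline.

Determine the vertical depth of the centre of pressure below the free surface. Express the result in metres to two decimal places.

h_p = 5.66 m

γ = 1.025 × 9.81 = 10.05525 kN/m³.
Let θ = 50° be the plate's angle to the horizontal; measure y along the incline from where the plane meets the free surface. Vertical depth h = y·sinθ with sinθ = 0.766044.
The centroid is at the centre, 0.29 m below the top of the plate, so y_c = 7.1 + 0.29 = 7.39 m and h_c = 7.39 × 0.766044 = 5.66107 m.
A = π(0.29)² = 0.264208 m².
Resultant F = γ·h_c·A = 10.05525 × 5.66107 × 0.264208 = 15.0396 kN.
I_c = πr⁴/4 = π × 0.29⁴/4 = 0.00555497 m⁴.
Centre of pressure: y_p = y_c + I_c/(y_c·A) = 7.39 + 0.00555497/(7.39 × 0.264208) = 7.39 + 0.00284506 = 7.39285 m along the plane.
Vertically, h_p = y_p·sinθ = 7.39285 × 0.766044 = 5.66325 m.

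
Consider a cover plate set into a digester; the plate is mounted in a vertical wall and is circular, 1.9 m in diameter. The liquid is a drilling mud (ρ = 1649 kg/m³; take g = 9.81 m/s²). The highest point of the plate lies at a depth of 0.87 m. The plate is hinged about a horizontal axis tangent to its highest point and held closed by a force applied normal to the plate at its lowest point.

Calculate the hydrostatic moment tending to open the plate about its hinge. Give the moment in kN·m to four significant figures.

γ = ρg = 1649 × 9.81 / 1000 = 16.17669 kN/m³.
The centroid is at the centre, 0.95 m below the top of the plate, so the centroid depth is h_c = 0.87 + 0.95 = 1.82 m.
A = π(0.95)² = 2.83529 m².
Resultant F = γ·h_c·A = 16.17669 × 1.82 × 2.83529 = 83.4754 kN.
I_c = πr⁴/4 = π × 0.95⁴/4 = 0.639712 m⁴.
Centre of pressure: y_p = y_c + I_c/(y_c·A) = 1.82 + 0.639712/(1.82 × 2.83529) = 1.82 + 0.12397 = 1.94397 m along the plane.
The resultant acts 0.95 + 0.12397 = 1.07397 m (along the plate) below the hinge at the top edge, so the moment about the hinge is M = F × 1.07397 = 83.4754 × 1.07397 = 89.6501 kN·m.

M ≈ 89.65 kN·m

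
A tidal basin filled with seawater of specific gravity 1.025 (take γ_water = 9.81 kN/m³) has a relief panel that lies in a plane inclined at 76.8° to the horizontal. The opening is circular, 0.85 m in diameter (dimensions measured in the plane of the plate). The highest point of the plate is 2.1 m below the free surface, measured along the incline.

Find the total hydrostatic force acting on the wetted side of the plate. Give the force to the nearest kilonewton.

γ = 1.025 × 9.81 = 10.05525 kN/m³.
Let θ = 76.8° be the plate's angle to the horizontal; measure y along the incline from where the plane meets the free surface. Vertical depth h = y·sinθ with sinθ = 0.973579.
The centroid is at the centre, 0.425 m below the top of the plate, so y_c = 2.1 + 0.425 = 2.525 m and h_c = 2.525 × 0.973579 = 2.45829 m.
A = π(0.425)² = 0.56745 m².
Resultant F = γ·h_c·A = 10.05525 × 2.45829 × 0.56745 = 14.0266 kN.

F ≈ 14 kN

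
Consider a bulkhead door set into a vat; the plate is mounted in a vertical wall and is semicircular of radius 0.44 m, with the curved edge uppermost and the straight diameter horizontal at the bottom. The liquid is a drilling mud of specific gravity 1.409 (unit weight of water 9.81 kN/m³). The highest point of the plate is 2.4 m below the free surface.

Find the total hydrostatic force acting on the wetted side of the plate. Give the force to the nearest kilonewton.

F ≈ 11 kN

γ = 1.409 × 9.81 = 13.82229 kN/m³.
The centroid lies 4r/(3π) = 0.186742 m above the diameter, so r − 4r/(3π) = 0.44 − 0.186742 = 0.253258 m below the topmost point, so the centroid depth is h_c = 2.4 + 0.253258 = 2.65326 m.
A = πr²/2 = π × 0.44²/2 = 0.304106 m².
Resultant F = γ·h_c·A = 13.82229 × 2.65326 × 0.304106 = 11.1528 kN.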